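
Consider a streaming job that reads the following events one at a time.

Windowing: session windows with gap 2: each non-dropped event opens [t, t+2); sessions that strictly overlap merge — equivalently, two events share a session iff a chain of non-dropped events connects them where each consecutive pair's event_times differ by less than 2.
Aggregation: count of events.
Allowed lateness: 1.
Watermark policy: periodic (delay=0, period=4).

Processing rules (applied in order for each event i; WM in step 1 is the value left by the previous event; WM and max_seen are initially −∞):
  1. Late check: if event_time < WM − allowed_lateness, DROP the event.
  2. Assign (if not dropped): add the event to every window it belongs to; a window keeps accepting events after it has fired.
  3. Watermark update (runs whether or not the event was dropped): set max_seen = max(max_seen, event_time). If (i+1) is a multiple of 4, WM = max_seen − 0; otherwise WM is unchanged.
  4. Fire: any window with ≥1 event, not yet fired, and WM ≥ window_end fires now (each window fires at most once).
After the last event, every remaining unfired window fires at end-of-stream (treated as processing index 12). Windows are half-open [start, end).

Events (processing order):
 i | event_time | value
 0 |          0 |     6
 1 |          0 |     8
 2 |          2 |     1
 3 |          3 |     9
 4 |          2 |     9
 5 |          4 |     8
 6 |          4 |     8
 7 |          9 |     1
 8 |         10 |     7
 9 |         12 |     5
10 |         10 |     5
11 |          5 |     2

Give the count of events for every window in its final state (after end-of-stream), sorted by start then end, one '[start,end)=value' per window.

[0,2)=2 [2,6)=5 [9,12)=3 [12,14)=1

i=0 t=0 v=6: → [0,2); WM=−∞
i=1 t=0 v=8: → [0,2); WM=−∞
i=2 t=2 v=1: → [2,4); WM=−∞
i=3 t=3 v=9: → [2,5); WM=3
i=4 t=2 v=9: → [2,5); WM=3
i=5 t=4 v=8: → [2,6); WM=3
i=6 t=4 v=8: → [2,6); WM=3
i=7 t=9 v=1: → [9,11); WM=9
i=8 t=10 v=7: → [9,12); WM=9
i=9 t=12 v=5: → [12,14); WM=9
i=10 t=10 v=5: → [9,12); WM=9
i=11 t=5 v=2: DROP (t<9-1); WM=12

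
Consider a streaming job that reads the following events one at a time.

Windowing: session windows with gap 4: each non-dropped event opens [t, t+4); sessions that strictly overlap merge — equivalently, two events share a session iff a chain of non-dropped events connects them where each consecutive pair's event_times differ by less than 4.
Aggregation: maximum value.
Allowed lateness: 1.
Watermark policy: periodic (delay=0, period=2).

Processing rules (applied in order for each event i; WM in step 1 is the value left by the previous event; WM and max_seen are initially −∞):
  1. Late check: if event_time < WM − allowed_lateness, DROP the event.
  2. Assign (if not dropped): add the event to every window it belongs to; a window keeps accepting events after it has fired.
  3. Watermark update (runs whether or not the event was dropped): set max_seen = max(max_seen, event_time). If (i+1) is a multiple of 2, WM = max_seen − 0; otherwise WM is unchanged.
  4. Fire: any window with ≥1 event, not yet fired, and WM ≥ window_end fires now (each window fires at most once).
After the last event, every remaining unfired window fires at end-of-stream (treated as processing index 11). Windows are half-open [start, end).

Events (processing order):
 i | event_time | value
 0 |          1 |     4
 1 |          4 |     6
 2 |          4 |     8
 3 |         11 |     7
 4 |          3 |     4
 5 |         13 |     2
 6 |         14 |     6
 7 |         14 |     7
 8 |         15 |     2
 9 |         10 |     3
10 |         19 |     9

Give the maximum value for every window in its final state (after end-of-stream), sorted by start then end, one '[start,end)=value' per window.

i=0 t=1 v=4: → [1,5); WM=−∞
i=1 t=4 v=6: → [1,8); WM=4
i=2 t=4 v=8: → [1,8); WM=4
i=3 t=11 v=7: → [11,15); WM=11
i=4 t=3 v=4: DROP (t<11-1); WM=11
i=5 t=13 v=2: → [11,17); WM=13
i=6 t=14 v=6: → [11,18); WM=13
i=7 t=14 v=7: → [11,18); WM=14
i=8 t=15 v=2: → [11,19); WM=14
i=9 t=10 v=3: DROP (t<14-1); WM=15
i=10 t=19 v=9: → [19,23); WM=15

[1,8)=8 [11,19)=7 [19,23)=9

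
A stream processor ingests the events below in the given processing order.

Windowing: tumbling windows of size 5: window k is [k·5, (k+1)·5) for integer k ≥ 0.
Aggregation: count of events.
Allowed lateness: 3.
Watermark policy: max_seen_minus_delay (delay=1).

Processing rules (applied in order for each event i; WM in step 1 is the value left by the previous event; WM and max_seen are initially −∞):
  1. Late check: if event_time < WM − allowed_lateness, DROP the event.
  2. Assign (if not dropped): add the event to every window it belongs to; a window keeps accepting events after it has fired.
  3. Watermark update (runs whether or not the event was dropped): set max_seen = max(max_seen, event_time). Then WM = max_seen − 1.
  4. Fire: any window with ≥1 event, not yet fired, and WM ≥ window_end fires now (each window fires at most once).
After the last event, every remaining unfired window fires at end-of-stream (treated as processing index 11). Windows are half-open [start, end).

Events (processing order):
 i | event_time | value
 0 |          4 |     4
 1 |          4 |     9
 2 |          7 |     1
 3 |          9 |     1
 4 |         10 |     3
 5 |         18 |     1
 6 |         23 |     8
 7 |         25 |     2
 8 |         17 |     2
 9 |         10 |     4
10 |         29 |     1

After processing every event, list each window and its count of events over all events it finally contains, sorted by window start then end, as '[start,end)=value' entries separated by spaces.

[0,5)=2 [5,10)=2 [10,15)=1 [15,20)=1 [20,25)=1 [25,30)=2

i=0 t=4 v=4: → [0,5); WM=3
i=1 t=4 v=9: → [0,5); WM=3
i=2 t=7 v=1: → [5,10); WM=6; [0,5) fires=2
i=3 t=9 v=1: → [5,10); WM=8
i=4 t=10 v=3: → [10,15); WM=9
i=5 t=18 v=1: → [15,20); WM=17; [5,10) fires=2 [10,15) fires=1
i=6 t=23 v=8: → [20,25); WM=22; [15,20) fires=1
i=7 t=25 v=2: → [25,30); WM=24
i=8 t=17 v=2: DROP (t<24-3); WM=24
i=9 t=10 v=4: DROP (t<24-3); WM=24
i=10 t=29 v=1: → [25,30); WM=28; [20,25) fires=1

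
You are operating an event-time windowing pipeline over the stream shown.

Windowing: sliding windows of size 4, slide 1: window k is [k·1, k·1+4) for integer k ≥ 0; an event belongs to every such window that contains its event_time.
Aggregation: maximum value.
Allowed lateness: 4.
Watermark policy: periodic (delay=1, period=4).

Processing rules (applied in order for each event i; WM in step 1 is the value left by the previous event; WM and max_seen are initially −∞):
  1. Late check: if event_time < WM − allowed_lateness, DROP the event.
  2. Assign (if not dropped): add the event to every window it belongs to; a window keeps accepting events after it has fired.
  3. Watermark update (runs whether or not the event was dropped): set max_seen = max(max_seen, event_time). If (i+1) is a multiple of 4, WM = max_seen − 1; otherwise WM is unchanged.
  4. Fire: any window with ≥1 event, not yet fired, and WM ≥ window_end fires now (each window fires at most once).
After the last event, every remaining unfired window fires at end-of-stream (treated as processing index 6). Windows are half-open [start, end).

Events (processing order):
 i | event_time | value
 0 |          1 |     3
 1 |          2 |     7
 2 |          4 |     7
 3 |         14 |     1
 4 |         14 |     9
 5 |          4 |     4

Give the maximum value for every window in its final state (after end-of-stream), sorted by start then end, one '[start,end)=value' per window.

i=0 t=1 v=3: → [1,5),[0,4); WM=−∞
i=1 t=2 v=7: → [2,6),[1,5),[0,4); WM=−∞
i=2 t=4 v=7: → [4,8),[3,7),[2,6),[1,5); WM=−∞
i=3 t=14 v=1: → [14,18),[13,17),[12,16),[11,15); WM=13; [0,4) fires=7 [1,5) fires=7 [2,6) fires=7 [3,7) fires=7 [4,8) fires=7
i=4 t=14 v=9: → [14,18),[13,17),[12,16),[11,15); WM=13
i=5 t=4 v=4: DROP (t<13-4); WM=13

[0,4)=7 [1,5)=7 [2,6)=7 [3,7)=7 [4,8)=7 [11,15)=9 [12,16)=9 [13,17)=9 [14,18)=9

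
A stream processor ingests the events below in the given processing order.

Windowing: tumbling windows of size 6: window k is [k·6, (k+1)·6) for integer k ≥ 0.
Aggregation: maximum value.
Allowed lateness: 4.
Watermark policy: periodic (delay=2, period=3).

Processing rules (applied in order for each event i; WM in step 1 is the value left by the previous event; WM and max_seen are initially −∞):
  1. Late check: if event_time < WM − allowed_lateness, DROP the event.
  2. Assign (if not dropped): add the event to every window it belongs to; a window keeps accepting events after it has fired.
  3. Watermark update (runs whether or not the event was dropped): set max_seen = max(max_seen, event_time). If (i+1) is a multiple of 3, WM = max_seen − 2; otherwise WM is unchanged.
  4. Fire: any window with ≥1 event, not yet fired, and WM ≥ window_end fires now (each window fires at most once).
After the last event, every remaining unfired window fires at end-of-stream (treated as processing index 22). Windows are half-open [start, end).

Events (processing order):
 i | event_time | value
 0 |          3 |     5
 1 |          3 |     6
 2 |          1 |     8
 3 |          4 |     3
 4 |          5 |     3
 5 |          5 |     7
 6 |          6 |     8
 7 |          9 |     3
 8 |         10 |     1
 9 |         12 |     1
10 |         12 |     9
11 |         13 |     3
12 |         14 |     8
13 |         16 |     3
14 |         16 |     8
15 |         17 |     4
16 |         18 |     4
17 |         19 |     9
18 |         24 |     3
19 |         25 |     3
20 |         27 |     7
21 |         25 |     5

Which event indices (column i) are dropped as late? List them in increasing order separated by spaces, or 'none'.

i=0 t=3 v=5: → [0,6); WM=−∞
i=1 t=3 v=6: → [0,6); WM=−∞
i=2 t=1 v=8: → [0,6); WM=1
i=3 t=4 v=3: → [0,6); WM=1
i=4 t=5 v=3: → [0,6); WM=1
i=5 t=5 v=7: → [0,6); WM=3
i=6 t=6 v=8: → [6,12); WM=3
i=7 t=9 v=3: → [6,12); WM=3
i=8 t=10 v=1: → [6,12); WM=8; [0,6) fires=8
i=9 t=12 v=1: → [12,18); WM=8
i=10 t=12 v=9: → [12,18); WM=8
i=11 t=13 v=3: → [12,18); WM=11
i=12 t=14 v=8: → [12,18); WM=11
i=13 t=16 v=3: → [12,18); WM=11
i=14 t=16 v=8: → [12,18); WM=14; [6,12) fires=8
i=15 t=17 v=4: → [12,18); WM=14
i=16 t=18 v=4: → [18,24); WM=14
i=17 t=19 v=9: → [18,24); WM=17
i=18 t=24 v=3: → [24,30); WM=17
i=19 t=25 v=3: → [24,30); WM=17
i=20 t=27 v=7: → [24,30); WM=25; [12,18) fires=9 [18,24) fires=9
i=21 t=25 v=5: → [24,30); WM=25

none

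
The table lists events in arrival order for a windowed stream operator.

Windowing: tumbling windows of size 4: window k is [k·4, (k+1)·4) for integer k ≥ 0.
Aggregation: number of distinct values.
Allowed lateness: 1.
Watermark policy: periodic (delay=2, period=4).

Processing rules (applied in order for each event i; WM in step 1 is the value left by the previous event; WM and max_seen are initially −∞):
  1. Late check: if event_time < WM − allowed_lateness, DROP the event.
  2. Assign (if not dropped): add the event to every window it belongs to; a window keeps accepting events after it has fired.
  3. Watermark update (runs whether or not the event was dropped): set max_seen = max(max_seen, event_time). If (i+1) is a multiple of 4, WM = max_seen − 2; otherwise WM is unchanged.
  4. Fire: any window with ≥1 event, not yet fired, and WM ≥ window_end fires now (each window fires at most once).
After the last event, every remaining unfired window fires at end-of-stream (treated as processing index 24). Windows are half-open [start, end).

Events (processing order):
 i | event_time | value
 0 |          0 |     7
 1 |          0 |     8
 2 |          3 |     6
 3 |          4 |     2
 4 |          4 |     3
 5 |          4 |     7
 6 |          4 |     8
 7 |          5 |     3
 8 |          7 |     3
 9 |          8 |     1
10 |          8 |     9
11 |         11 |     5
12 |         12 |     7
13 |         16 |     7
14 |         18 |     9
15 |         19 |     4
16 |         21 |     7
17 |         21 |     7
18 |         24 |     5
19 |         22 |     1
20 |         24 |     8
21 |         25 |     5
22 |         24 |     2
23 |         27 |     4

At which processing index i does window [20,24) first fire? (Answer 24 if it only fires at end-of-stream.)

23

i=0 t=0 v=7: → [0,4); WM=−∞
i=1 t=0 v=8: → [0,4); WM=−∞
i=2 t=3 v=6: → [0,4); WM=−∞
i=3 t=4 v=2: → [4,8); WM=2
i=4 t=4 v=3: → [4,8); WM=2
i=5 t=4 v=7: → [4,8); WM=2
i=6 t=4 v=8: → [4,8); WM=2
i=7 t=5 v=3: → [4,8); WM=3
i=8 t=7 v=3: → [4,8); WM=3
i=9 t=8 v=1: → [8,12); WM=3
i=10 t=8 v=9: → [8,12); WM=3
i=11 t=11 v=5: → [8,12); WM=9; [0,4) fires=3 [4,8) fires=4
i=12 t=12 v=7: → [12,16); WM=9
i=13 t=16 v=7: → [16,20); WM=9
i=14 t=18 v=9: → [16,20); WM=9
i=15 t=19 v=4: → [16,20); WM=17; [8,12) fires=3 [12,16) fires=1
i=16 t=21 v=7: → [20,24); WM=17
i=17 t=21 v=7: → [20,24); WM=17
i=18 t=24 v=5: → [24,28); WM=17
i=19 t=22 v=1: → [20,24); WM=22; [16,20) fires=3
i=20 t=24 v=8: → [24,28); WM=22
i=21 t=25 v=5: → [24,28); WM=22
i=22 t=24 v=2: → [24,28); WM=22
i=23 t=27 v=4: → [24,28); WM=25; [20,24) fires=2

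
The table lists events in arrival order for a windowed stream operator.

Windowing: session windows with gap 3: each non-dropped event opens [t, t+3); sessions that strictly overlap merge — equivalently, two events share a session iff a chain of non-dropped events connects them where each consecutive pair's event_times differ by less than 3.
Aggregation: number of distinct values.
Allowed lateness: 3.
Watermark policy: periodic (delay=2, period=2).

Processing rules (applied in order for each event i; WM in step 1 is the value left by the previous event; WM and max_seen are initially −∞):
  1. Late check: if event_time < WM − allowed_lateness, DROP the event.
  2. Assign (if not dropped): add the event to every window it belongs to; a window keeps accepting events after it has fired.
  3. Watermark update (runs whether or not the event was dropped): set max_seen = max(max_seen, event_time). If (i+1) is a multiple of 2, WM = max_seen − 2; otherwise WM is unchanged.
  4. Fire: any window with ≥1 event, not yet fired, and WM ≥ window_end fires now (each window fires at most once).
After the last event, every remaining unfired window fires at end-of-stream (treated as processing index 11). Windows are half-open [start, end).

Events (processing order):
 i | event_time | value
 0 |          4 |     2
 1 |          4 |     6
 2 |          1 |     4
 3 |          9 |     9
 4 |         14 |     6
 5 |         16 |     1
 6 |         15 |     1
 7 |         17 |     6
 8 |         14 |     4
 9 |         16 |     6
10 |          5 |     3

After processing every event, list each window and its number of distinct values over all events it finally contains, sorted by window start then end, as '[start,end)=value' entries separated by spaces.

i=0 t=4 v=2: → [4,7); WM=−∞
i=1 t=4 v=6: → [4,7); WM=2
i=2 t=1 v=4: → [1,4); WM=2
i=3 t=9 v=9: → [9,12); WM=7
i=4 t=14 v=6: → [14,17); WM=7
i=5 t=16 v=1: → [14,19); WM=14
i=6 t=15 v=1: → [14,19); WM=14
i=7 t=17 v=6: → [14,20); WM=15
i=8 t=14 v=4: → [14,20); WM=15
i=9 t=16 v=6: → [14,20); WM=15
i=10 t=5 v=3: DROP (t<15-3); WM=15

[1,4)=1 [4,7)=2 [9,12)=1 [14,20)=3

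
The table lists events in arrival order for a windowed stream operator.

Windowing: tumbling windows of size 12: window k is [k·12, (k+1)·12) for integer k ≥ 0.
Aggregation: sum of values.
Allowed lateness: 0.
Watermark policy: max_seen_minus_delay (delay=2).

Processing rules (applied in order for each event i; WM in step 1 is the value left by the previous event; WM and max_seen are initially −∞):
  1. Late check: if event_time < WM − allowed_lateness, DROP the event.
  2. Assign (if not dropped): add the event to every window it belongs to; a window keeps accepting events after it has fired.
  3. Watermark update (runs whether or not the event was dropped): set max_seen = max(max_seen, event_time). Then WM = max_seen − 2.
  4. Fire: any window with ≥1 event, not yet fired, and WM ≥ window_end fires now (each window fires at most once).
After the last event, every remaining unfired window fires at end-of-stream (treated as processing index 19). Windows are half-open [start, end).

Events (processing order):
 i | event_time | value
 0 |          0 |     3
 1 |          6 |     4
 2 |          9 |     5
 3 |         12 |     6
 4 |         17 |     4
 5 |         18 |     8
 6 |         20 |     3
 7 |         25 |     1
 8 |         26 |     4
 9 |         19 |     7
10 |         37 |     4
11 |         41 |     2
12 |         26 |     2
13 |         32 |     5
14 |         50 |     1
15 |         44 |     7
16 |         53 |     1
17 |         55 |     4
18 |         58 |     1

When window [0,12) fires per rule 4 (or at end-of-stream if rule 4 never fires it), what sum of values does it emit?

12

i=0 t=0 v=3: → [0,12); WM=-2
i=1 t=6 v=4: → [0,12); WM=4
i=2 t=9 v=5: → [0,12); WM=7
i=3 t=12 v=6: → [12,24); WM=10
i=4 t=17 v=4: → [12,24); WM=15; [0,12) fires=12
i=5 t=18 v=8: → [12,24); WM=16
i=6 t=20 v=3: → [12,24); WM=18
i=7 t=25 v=1: → [24,36); WM=23
i=8 t=26 v=4: → [24,36); WM=24; [12,24) fires=21
i=9 t=19 v=7: DROP (t<24-0); WM=24
i=10 t=37 v=4: → [36,48); WM=35
i=11 t=41 v=2: → [36,48); WM=39; [24,36) fires=5
i=12 t=26 v=2: DROP (t<39-0); WM=39
i=13 t=32 v=5: DROP (t<39-0); WM=39
i=14 t=50 v=1: → [48,60); WM=48; [36,48) fires=6
i=15 t=44 v=7: DROP (t<48-0); WM=48
i=16 t=53 v=1: → [48,60); WM=51
i=17 t=55 v=4: → [48,60); WM=53
i=18 t=58 v=1: → [48,60); WM=56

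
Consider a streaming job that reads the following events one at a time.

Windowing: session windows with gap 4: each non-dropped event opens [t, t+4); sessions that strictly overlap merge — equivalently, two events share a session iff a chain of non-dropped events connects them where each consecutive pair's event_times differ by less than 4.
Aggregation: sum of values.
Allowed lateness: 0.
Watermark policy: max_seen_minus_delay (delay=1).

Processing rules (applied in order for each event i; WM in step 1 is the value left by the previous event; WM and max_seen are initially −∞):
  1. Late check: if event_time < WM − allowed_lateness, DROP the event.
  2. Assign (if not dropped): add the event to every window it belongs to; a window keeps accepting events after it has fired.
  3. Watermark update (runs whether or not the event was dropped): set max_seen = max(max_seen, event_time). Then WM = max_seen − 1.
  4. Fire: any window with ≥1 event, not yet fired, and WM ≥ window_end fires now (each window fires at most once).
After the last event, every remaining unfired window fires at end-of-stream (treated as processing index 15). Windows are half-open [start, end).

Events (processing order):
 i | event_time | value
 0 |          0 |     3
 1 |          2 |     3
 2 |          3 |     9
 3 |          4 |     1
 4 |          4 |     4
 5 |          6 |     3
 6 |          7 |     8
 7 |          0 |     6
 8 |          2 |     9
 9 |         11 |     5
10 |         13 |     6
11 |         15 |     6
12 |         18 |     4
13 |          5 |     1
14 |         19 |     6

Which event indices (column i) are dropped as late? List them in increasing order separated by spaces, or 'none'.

7 8 13

i=0 t=0 v=3: → [0,4); WM=-1
i=1 t=2 v=3: → [0,6); WM=1
i=2 t=3 v=9: → [0,7); WM=2
i=3 t=4 v=1: → [0,8); WM=3
i=4 t=4 v=4: → [0,8); WM=3
i=5 t=6 v=3: → [0,10); WM=5
i=6 t=7 v=8: → [0,11); WM=6
i=7 t=0 v=6: DROP (t<6-0); WM=6
i=8 t=2 v=9: DROP (t<6-0); WM=6
i=9 t=11 v=5: → [11,15); WM=10
i=10 t=13 v=6: → [11,17); WM=12
i=11 t=15 v=6: → [11,19); WM=14
i=12 t=18 v=4: → [11,22); WM=17
i=13 t=5 v=1: DROP (t<17-0); WM=17
i=14 t=19 v=6: → [11,23); WM=18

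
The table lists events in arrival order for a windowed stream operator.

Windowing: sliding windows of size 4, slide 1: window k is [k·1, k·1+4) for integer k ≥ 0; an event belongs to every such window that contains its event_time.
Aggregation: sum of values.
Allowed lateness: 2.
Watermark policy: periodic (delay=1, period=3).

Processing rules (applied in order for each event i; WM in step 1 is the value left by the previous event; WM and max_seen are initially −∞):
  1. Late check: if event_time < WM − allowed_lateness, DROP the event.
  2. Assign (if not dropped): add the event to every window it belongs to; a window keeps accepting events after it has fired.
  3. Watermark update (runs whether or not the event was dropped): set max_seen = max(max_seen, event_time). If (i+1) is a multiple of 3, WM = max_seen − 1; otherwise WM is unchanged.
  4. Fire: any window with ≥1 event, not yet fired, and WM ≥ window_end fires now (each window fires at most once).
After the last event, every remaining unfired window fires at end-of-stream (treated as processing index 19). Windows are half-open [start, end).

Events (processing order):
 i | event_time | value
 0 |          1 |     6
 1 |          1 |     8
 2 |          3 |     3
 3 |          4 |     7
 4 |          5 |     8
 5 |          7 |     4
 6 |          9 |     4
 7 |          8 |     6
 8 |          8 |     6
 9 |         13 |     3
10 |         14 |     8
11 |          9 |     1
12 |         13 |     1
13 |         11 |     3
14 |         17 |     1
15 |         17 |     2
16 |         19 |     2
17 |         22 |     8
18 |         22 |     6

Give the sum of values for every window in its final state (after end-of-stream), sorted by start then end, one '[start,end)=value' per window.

i=0 t=1 v=6: → [1,5),[0,4); WM=−∞
i=1 t=1 v=8: → [1,5),[0,4); WM=−∞
i=2 t=3 v=3: → [3,7),[2,6),[1,5),[0,4); WM=2
i=3 t=4 v=7: → [4,8),[3,7),[2,6),[1,5); WM=2
i=4 t=5 v=8: → [5,9),[4,8),[3,7),[2,6); WM=2
i=5 t=7 v=4: → [7,11),[6,10),[5,9),[4,8); WM=6; [0,4) fires=17 [1,5) fires=24 [2,6) fires=18
i=6 t=9 v=4: → [9,13),[8,12),[7,11),[6,10); WM=6
i=7 t=8 v=6: → [8,12),[7,11),[6,10),[5,9); WM=6
i=8 t=8 v=6: → [8,12),[7,11),[6,10),[5,9); WM=8; [3,7) fires=18 [4,8) fires=19
i=9 t=13 v=3: → [13,17),[12,16),[11,15),[10,14); WM=8
i=10 t=14 v=8: → [14,18),[13,17),[12,16),[11,15); WM=8
i=11 t=9 v=1: → [9,13),[8,12),[7,11),[6,10); WM=13; [5,9) fires=24 [6,10) fires=21 [7,11) fires=21 [8,12) fires=17 [9,13) fires=5
i=12 t=13 v=1: → [13,17),[12,16),[11,15),[10,14); WM=13
i=13 t=11 v=3: → [11,15),[10,14),[9,13),[8,12); WM=13
i=14 t=17 v=1: → [17,21),[16,20),[15,19),[14,18); WM=16; [10,14) fires=7 [11,15) fires=15 [12,16) fires=12
i=15 t=17 v=2: → [17,21),[16,20),[15,19),[14,18); WM=16
i=16 t=19 v=2: → [19,23),[18,22),[17,21),[16,20); WM=16
i=17 t=22 v=8: → [22,26),[21,25),[20,24),[19,23); WM=21; [13,17) fires=12 [14,18) fires=11 [15,19) fires=3 [16,20) fires=5 [17,21) fires=5
i=18 t=22 v=6: → [22,26),[21,25),[20,24),[19,23); WM=21

[0,4)=17 [1,5)=24 [2,6)=18 [3,7)=18 [4,8)=19 [5,9)=24 [6,10)=21 [7,11)=21 [8,12)=20 [9,13)=8 [10,14)=7 [11,15)=15 [12,16)=12 [13,17)=12 [14,18)=11 [15,19)=3 [16,20)=5 [17,21)=5 [18,22)=2 [19,23)=16 [20,24)=14 [21,25)=14 [22,26)=14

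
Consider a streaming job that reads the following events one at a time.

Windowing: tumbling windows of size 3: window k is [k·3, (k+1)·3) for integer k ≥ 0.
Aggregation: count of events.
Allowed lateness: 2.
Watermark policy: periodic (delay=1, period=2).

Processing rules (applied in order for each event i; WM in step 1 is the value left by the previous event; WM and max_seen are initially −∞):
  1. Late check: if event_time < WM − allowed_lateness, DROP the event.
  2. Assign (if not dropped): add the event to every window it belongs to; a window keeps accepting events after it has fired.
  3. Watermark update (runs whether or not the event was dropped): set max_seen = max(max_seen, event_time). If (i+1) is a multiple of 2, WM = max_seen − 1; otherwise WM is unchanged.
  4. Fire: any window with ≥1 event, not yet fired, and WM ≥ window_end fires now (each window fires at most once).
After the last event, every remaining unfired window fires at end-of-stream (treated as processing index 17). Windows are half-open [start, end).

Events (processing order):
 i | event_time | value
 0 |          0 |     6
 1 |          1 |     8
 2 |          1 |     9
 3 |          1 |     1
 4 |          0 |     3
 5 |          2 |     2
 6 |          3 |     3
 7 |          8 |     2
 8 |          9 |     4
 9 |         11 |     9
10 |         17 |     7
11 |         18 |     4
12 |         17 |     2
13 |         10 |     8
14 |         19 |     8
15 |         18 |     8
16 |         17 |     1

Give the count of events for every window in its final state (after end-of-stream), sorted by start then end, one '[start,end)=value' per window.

[0,3)=6 [3,6)=1 [6,9)=1 [9,12)=2 [15,18)=3 [18,21)=3

i=0 t=0 v=6: → [0,3); WM=−∞
i=1 t=1 v=8: → [0,3); WM=0
i=2 t=1 v=9: → [0,3); WM=0
i=3 t=1 v=1: → [0,3); WM=0
i=4 t=0 v=3: → [0,3); WM=0
i=5 t=2 v=2: → [0,3); WM=1
i=6 t=3 v=3: → [3,6); WM=1
i=7 t=8 v=2: → [6,9); WM=7; [0,3) fires=6 [3,6) fires=1
i=8 t=9 v=4: → [9,12); WM=7
i=9 t=11 v=9: → [9,12); WM=10; [6,9) fires=1
i=10 t=17 v=7: → [15,18); WM=10
i=11 t=18 v=4: → [18,21); WM=17; [9,12) fires=2
i=12 t=17 v=2: → [15,18); WM=17
i=13 t=10 v=8: DROP (t<17-2); WM=17
i=14 t=19 v=8: → [18,21); WM=17
i=15 t=18 v=8: → [18,21); WM=18; [15,18) fires=2
i=16 t=17 v=1: → [15,18); WM=18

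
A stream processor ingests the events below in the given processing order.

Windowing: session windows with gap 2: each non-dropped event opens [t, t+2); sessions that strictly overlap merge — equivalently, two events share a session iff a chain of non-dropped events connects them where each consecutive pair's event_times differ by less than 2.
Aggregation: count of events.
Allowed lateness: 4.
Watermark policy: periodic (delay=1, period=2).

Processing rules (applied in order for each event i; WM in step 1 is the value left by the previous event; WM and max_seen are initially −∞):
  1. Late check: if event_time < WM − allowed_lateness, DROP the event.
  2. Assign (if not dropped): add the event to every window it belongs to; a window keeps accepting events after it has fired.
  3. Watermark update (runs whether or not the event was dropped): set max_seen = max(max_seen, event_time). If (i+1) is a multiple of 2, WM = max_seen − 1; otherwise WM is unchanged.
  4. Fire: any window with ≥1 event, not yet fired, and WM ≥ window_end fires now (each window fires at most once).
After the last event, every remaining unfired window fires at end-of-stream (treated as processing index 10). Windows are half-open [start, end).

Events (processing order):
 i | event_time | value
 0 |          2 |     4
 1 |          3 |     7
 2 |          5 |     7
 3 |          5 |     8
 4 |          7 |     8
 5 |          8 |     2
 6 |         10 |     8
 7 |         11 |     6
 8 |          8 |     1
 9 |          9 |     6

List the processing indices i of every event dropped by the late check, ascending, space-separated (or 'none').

i=0 t=2 v=4: → [2,4); WM=−∞
i=1 t=3 v=7: → [2,5); WM=2
i=2 t=5 v=7: → [5,7); WM=2
i=3 t=5 v=8: → [5,7); WM=4
i=4 t=7 v=8: → [7,9); WM=4
i=5 t=8 v=2: → [7,10); WM=7
i=6 t=10 v=8: → [10,12); WM=7
i=7 t=11 v=6: → [10,13); WM=10
i=8 t=8 v=1: → [7,10); WM=10
i=9 t=9 v=6: → [7,13); WM=10

none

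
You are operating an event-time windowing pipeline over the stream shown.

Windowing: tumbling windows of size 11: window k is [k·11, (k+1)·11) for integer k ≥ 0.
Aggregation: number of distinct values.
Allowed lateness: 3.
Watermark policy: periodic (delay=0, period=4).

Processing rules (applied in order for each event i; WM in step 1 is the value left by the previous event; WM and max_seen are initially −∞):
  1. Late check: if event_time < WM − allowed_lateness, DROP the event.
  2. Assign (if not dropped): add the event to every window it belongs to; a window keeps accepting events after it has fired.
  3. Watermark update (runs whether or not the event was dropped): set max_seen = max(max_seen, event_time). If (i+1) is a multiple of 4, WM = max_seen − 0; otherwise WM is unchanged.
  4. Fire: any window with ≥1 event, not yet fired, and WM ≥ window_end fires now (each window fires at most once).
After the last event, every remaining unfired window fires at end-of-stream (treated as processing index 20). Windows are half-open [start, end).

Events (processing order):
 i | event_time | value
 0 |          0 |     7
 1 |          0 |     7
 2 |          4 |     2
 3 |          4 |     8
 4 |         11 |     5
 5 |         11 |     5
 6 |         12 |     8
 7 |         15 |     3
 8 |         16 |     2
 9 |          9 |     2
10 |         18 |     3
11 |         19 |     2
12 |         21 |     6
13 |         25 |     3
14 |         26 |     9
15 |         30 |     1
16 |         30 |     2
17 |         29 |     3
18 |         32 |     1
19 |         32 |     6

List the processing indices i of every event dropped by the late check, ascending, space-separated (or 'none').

9

i=0 t=0 v=7: → [0,11); WM=−∞
i=1 t=0 v=7: → [0,11); WM=−∞
i=2 t=4 v=2: → [0,11); WM=−∞
i=3 t=4 v=8: → [0,11); WM=4
i=4 t=11 v=5: → [11,22); WM=4
i=5 t=11 v=5: → [11,22); WM=4
i=6 t=12 v=8: → [11,22); WM=4
i=7 t=15 v=3: → [11,22); WM=15; [0,11) fires=3
i=8 t=16 v=2: → [11,22); WM=15
i=9 t=9 v=2: DROP (t<15-3); WM=15
i=10 t=18 v=3: → [11,22); WM=15
i=11 t=19 v=2: → [11,22); WM=19
i=12 t=21 v=6: → [11,22); WM=19
i=13 t=25 v=3: → [22,33); WM=19
i=14 t=26 v=9: → [22,33); WM=19
i=15 t=30 v=1: → [22,33); WM=30; [11,22) fires=5
i=16 t=30 v=2: → [22,33); WM=30
i=17 t=29 v=3: → [22,33); WM=30
i=18 t=32 v=1: → [22,33); WM=30
i=19 t=32 v=6: → [22,33); WM=32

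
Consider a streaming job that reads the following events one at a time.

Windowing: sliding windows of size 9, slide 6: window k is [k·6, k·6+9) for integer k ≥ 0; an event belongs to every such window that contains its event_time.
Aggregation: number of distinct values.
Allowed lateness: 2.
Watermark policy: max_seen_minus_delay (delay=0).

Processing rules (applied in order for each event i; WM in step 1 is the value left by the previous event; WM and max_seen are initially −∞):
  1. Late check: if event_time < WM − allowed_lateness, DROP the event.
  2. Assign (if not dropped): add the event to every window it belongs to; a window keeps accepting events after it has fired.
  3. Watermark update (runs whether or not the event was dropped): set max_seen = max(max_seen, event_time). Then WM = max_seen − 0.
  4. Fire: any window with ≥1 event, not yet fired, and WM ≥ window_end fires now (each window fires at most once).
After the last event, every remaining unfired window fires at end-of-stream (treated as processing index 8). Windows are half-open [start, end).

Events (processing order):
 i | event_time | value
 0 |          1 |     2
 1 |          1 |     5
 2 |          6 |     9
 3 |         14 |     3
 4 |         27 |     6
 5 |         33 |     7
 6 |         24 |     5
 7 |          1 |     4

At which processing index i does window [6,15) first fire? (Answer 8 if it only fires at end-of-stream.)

4

i=0 t=1 v=2: → [0,9); WM=1
i=1 t=1 v=5: → [0,9); WM=1
i=2 t=6 v=9: → [6,15),[0,9); WM=6
i=3 t=14 v=3: → [12,21),[6,15); WM=14; [0,9) fires=3
i=4 t=27 v=6: → [24,33); WM=27; [6,15) fires=2 [12,21) fires=1
i=5 t=33 v=7: → [30,39); WM=33; [24,33) fires=1
i=6 t=24 v=5: DROP (t<33-2); WM=33
i=7 t=1 v=4: DROP (t<33-2); WM=33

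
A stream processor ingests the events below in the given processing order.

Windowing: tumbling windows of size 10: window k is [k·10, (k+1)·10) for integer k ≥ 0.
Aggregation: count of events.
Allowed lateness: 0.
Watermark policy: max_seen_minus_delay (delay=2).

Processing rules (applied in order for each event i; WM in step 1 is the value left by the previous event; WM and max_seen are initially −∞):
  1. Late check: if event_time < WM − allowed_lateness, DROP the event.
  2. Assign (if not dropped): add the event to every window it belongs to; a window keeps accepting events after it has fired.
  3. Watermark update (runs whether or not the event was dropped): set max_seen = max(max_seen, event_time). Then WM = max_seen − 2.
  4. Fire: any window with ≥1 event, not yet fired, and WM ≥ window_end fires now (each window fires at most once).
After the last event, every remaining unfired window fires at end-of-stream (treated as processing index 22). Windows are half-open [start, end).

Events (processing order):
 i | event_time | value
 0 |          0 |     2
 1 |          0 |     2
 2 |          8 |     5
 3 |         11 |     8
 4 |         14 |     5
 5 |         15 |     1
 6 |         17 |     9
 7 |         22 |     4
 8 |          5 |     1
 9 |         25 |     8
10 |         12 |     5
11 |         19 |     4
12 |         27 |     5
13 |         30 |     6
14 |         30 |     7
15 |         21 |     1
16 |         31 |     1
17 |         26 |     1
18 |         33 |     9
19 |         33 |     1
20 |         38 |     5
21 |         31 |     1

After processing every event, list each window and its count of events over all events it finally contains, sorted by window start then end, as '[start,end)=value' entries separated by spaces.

i=0 t=0 v=2: → [0,10); WM=-2
i=1 t=0 v=2: → [0,10); WM=-2
i=2 t=8 v=5: → [0,10); WM=6
i=3 t=11 v=8: → [10,20); WM=9
i=4 t=14 v=5: → [10,20); WM=12; [0,10) fires=3
i=5 t=15 v=1: → [10,20); WM=13
i=6 t=17 v=9: → [10,20); WM=15
i=7 t=22 v=4: → [20,30); WM=20; [10,20) fires=4
i=8 t=5 v=1: DROP (t<20-0); WM=20
i=9 t=25 v=8: → [20,30); WM=23
i=10 t=12 v=5: DROP (t<23-0); WM=23
i=11 t=19 v=4: DROP (t<23-0); WM=23
i=12 t=27 v=5: → [20,30); WM=25
i=13 t=30 v=6: → [30,40); WM=28
i=14 t=30 v=7: → [30,40); WM=28
i=15 t=21 v=1: DROP (t<28-0); WM=28
i=16 t=31 v=1: → [30,40); WM=29
i=17 t=26 v=1: DROP (t<29-0); WM=29
i=18 t=33 v=9: → [30,40); WM=31; [20,30) fires=3
i=19 t=33 v=1: → [30,40); WM=31
i=20 t=38 v=5: → [30,40); WM=36
i=21 t=31 v=1: DROP (t<36-0); WM=36

[0,10)=3 [10,20)=4 [20,30)=3 [30,40)=6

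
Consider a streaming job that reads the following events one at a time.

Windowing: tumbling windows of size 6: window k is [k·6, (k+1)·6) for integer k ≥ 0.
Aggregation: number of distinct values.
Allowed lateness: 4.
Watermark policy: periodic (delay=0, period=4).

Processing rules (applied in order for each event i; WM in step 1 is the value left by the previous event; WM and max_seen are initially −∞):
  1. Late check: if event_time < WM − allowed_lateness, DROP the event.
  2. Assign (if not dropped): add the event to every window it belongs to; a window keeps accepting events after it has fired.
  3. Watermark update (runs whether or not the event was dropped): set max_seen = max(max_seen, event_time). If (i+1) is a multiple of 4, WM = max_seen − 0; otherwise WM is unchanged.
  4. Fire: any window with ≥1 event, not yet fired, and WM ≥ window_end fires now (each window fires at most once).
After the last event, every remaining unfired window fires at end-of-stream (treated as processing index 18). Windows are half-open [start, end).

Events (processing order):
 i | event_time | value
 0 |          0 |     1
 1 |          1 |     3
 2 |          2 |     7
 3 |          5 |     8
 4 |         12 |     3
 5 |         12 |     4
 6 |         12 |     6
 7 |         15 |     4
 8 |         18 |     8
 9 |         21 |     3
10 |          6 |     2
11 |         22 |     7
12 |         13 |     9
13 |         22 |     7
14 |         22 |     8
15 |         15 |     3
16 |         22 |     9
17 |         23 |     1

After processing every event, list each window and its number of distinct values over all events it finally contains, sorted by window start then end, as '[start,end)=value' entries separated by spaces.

i=0 t=0 v=1: → [0,6); WM=−∞
i=1 t=1 v=3: → [0,6); WM=−∞
i=2 t=2 v=7: → [0,6); WM=−∞
i=3 t=5 v=8: → [0,6); WM=5
i=4 t=12 v=3: → [12,18); WM=5
i=5 t=12 v=4: → [12,18); WM=5
i=6 t=12 v=6: → [12,18); WM=5
i=7 t=15 v=4: → [12,18); WM=15; [0,6) fires=4
i=8 t=18 v=8: → [18,24); WM=15
i=9 t=21 v=3: → [18,24); WM=15
i=10 t=6 v=2: DROP (t<15-4); WM=15
i=11 t=22 v=7: → [18,24); WM=22; [12,18) fires=3
i=12 t=13 v=9: DROP (t<22-4); WM=22
i=13 t=22 v=7: → [18,24); WM=22
i=14 t=22 v=8: → [18,24); WM=22
i=15 t=15 v=3: DROP (t<22-4); WM=22
i=16 t=22 v=9: → [18,24); WM=22
i=17 t=23 v=1: → [18,24); WM=22

[0,6)=4 [12,18)=3 [18,24)=5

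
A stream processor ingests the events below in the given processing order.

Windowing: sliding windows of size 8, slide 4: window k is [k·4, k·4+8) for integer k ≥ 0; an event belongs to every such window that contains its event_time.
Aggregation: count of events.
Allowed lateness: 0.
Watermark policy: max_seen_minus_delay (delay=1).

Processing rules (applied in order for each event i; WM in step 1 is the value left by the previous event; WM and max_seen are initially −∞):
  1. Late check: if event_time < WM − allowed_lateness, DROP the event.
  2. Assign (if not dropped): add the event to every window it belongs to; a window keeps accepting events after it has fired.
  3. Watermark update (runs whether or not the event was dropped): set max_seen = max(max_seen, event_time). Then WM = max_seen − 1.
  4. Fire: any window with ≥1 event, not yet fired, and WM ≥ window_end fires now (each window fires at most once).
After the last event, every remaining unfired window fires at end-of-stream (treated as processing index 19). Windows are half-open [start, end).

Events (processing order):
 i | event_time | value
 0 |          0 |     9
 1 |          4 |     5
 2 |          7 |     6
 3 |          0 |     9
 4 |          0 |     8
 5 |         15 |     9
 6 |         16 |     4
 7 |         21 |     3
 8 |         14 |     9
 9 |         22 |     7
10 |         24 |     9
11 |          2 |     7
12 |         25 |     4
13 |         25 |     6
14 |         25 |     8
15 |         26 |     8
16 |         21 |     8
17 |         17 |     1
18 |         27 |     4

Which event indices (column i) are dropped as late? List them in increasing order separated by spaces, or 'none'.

i=0 t=0 v=9: → [0,8); WM=-1
i=1 t=4 v=5: → [4,12),[0,8); WM=3
i=2 t=7 v=6: → [4,12),[0,8); WM=6
i=3 t=0 v=9: DROP (t<6-0); WM=6
i=4 t=0 v=8: DROP (t<6-0); WM=6
i=5 t=15 v=9: → [12,20),[8,16); WM=14; [0,8) fires=3 [4,12) fires=2
i=6 t=16 v=4: → [16,24),[12,20); WM=15
i=7 t=21 v=3: → [20,28),[16,24); WM=20; [8,16) fires=1 [12,20) fires=2
i=8 t=14 v=9: DROP (t<20-0); WM=20
i=9 t=22 v=7: → [20,28),[16,24); WM=21
i=10 t=24 v=9: → [24,32),[20,28); WM=23
i=11 t=2 v=7: DROP (t<23-0); WM=23
i=12 t=25 v=4: → [24,32),[20,28); WM=24; [16,24) fires=3
i=13 t=25 v=6: → [24,32),[20,28); WM=24
i=14 t=25 v=8: → [24,32),[20,28); WM=24
i=15 t=26 v=8: → [24,32),[20,28); WM=25
i=16 t=21 v=8: DROP (t<25-0); WM=25
i=17 t=17 v=1: DROP (t<25-0); WM=25
i=18 t=27 v=4: → [24,32),[20,28); WM=26

3 4 8 11 16 17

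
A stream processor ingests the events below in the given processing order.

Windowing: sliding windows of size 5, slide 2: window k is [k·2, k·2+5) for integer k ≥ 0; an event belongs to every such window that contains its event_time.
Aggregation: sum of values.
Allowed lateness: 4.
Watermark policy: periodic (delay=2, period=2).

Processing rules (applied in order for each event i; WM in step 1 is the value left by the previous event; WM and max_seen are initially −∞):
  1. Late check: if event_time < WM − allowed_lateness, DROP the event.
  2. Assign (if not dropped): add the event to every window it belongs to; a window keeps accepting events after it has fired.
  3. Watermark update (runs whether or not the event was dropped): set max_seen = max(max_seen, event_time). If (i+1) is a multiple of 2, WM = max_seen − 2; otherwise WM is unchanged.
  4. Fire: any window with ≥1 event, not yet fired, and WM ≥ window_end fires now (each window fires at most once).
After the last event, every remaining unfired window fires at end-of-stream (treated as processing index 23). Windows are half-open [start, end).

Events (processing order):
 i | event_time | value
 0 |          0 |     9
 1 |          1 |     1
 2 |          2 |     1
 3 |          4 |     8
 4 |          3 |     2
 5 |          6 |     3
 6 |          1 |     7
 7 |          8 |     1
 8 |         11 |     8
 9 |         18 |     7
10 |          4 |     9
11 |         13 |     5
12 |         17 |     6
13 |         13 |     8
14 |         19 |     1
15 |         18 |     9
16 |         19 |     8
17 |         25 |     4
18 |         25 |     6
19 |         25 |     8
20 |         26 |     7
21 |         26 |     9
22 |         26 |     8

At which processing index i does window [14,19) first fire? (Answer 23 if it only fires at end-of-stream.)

i=0 t=0 v=9: → [0,5); WM=−∞
i=1 t=1 v=1: → [0,5); WM=-1
i=2 t=2 v=1: → [2,7),[0,5); WM=-1
i=3 t=4 v=8: → [4,9),[2,7),[0,5); WM=2
i=4 t=3 v=2: → [2,7),[0,5); WM=2
i=5 t=6 v=3: → [6,11),[4,9),[2,7); WM=4
i=6 t=1 v=7: → [0,5); WM=4
i=7 t=8 v=1: → [8,13),[6,11),[4,9); WM=6; [0,5) fires=28
i=8 t=11 v=8: → [10,15),[8,13); WM=6
i=9 t=18 v=7: → [18,23),[16,21),[14,19); WM=16; [2,7) fires=14 [4,9) fires=12 [6,11) fires=4 [8,13) fires=9 [10,15) fires=8
i=10 t=4 v=9: DROP (t<16-4); WM=16
i=11 t=13 v=5: → [12,17),[10,15); WM=16
i=12 t=17 v=6: → [16,21),[14,19); WM=16
i=13 t=13 v=8: → [12,17),[10,15); WM=16
i=14 t=19 v=1: → [18,23),[16,21); WM=16
i=15 t=18 v=9: → [18,23),[16,21),[14,19); WM=17; [12,17) fires=13
i=16 t=19 v=8: → [18,23),[16,21); WM=17
i=17 t=25 v=4: → [24,29),[22,27); WM=23; [14,19) fires=22 [16,21) fires=31 [18,23) fires=25
i=18 t=25 v=6: → [24,29),[22,27); WM=23
i=19 t=25 v=8: → [24,29),[22,27); WM=23
i=20 t=26 v=7: → [26,31),[24,29),[22,27); WM=23
i=21 t=26 v=9: → [26,31),[24,29),[22,27); WM=24
i=22 t=26 v=8: → [26,31),[24,29),[22,27); WM=24

17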